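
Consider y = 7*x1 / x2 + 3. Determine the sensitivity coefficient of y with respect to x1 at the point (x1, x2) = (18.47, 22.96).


y = 7*x1 / x2 + 3
dy/dx1 = 7/x2
Evaluate at x2 = 22.96: c1 = 7 / 22.96
c1 = 0.3049

0.3049


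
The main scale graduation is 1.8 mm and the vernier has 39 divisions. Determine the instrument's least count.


LC = MSD / n_div
= 1.8 / 39
= 0.0462

0.0462


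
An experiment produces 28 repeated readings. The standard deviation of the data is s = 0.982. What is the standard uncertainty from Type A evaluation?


u_A = s / sqrt(n)
u_A = 0.982 / sqrt(28)
u_A = 0.982 / 5.2915026
u_A = 0.1856

0.1856


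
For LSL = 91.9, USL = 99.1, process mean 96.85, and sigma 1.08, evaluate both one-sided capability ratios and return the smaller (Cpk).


Cpu = (USL - mean) / (3*sigma) = (99.1 - 96.85) / (3*1.08) = 0.6944
Cpl = (mean - LSL) / (3*sigma) = (96.85 - 91.9) / (3*1.08) = 1.5278
Cpk = min(Cpu, Cpl) = 0.6944

0.6944


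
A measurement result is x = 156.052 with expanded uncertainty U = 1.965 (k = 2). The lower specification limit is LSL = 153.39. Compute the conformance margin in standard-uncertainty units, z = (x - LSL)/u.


u = U / k = 1.965 / 2 = 0.9825
margin = |LSL - x| = |153.39 - 156.052| = 2.662
z = margin / u = 2.662 / 0.9825
z = 2.7094

2.7094


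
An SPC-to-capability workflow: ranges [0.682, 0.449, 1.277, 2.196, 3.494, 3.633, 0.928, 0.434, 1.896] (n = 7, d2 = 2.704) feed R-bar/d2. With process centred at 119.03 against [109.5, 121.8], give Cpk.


R_bar = (0.682 + 0.449 + 1.277 + 2.196 + 3.494 + 3.633 + 0.928 + 0.434 + 1.896) / 9 = 1.6654444
sigma = R_bar / d2 = 1.6654444 / 2.704 = 0.61591879
Cp = (USL - LSL)/(6*sigma) = (121.8 - 109.5)/(6*0.61591879) = 3.3284
Cpu = (121.8 - 119.03)/(3*0.61591879) = 1.4991
Cpl = (119.03 - 109.5)/(3*0.61591879) = 5.1576
Cpk = min(Cpu, Cpl) = 1.4991

1.4991


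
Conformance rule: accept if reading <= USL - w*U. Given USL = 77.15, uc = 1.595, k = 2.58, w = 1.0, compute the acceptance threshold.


U = k * uc = 2.58 * 1.595 = 4.1151
guard band g = w * U = 1.0 * 4.1151 = 4.1151
AL = USL - g = 77.15 - 4.1151
AL = 73.0349

73.0349


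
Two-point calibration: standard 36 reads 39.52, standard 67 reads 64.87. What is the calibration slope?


slope = (y2 - y1) / (x2 - x1)
= (64.87 - 39.52) / (67 - 36)
= 25.3500 / 31
= 0.8177

0.8177


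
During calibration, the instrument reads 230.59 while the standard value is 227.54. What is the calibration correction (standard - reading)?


Correction = standard - reading
= 227.54 - 230.59
= -3.0500

-3.0500


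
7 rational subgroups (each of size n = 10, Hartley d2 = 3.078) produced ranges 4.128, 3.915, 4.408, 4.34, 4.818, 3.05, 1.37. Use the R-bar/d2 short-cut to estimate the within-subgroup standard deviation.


R_bar = (4.128 + 3.915 + 4.408 + 4.34 + 4.818 + 3.05 + 1.37) / 7
R_bar = 26.029 / 7 = 3.7184286
sigma_hat = R_bar / d2 = 3.7184286 / 3.078 = 1.2081

1.2081


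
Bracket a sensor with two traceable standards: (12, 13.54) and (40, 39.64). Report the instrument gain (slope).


slope = (y2 - y1) / (x2 - x1)
= (39.64 - 13.54) / (40 - 12)
= 26.1000 / 28
= 0.9321

0.9321


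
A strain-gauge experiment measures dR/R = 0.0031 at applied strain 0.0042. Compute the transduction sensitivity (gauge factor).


GF = (dR/R) / epsilon
= 0.0031 / 0.0042
= 0.7381

0.7381


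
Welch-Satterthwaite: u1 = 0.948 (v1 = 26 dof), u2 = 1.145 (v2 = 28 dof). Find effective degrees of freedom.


uc = sqrt(u1^2 + u2^2) = sqrt(0.948^2 + 1.145^2) = 1.4865157
v_eff = uc^4 / (u1^4/v1 + u2^4/v2)
= 1.4865157^4 / (0.948^4/26 + 1.145^4/28)
= 4.8829019 / 0.092449422
v_eff = 52.8170

52.8170


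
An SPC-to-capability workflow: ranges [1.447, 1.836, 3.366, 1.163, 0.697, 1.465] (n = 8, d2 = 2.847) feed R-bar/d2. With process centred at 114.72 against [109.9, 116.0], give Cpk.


R_bar = (1.447 + 1.836 + 3.366 + 1.163 + 0.697 + 1.465) / 6 = 1.6623333
sigma = R_bar / d2 = 1.6623333 / 2.847 = 0.58388946
Cp = (USL - LSL)/(6*sigma) = (116.0 - 109.9)/(6*0.58388946) = 1.7412
Cpu = (116.0 - 114.72)/(3*0.58388946) = 0.7307
Cpl = (114.72 - 109.9)/(3*0.58388946) = 2.7517
Cpk = min(Cpu, Cpl) = 0.7307

0.7307


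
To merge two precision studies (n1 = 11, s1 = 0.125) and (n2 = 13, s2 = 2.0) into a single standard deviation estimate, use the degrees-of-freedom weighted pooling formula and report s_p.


s_p = sqrt(((n1-1)*s1^2 + (n2-1)*s2^2) / (n1+n2-2))
numerator = (11-1)*0.125^2 + (13-1)*2.0^2 = 0.15625 + 48 = 48.15625
denominator = 11 + 13 - 2 = 22
s_p^2 = 48.15625 / 22 = 2.1889205
s_p = sqrt(2.1889205) = 1.4795

1.4795


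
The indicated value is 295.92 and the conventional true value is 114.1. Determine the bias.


Systematic error = measured - true
= 295.92 - 114.1
= 181.8200

181.8200


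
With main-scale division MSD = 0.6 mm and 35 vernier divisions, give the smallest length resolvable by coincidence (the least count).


LC = MSD / n_div
= 0.6 / 35
= 0.0171

0.0171


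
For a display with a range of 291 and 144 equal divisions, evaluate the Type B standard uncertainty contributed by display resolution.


resolution = range / divisions
resolution = 291 / 144 = 2.0208333
u_res = resolution / (2*sqrt(3))
u_res = 2.0208333 / 3.4641016
u_res = 0.5834

0.5834


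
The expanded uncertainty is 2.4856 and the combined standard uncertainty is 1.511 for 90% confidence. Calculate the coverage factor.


k = U / uc
k = 2.4856 / 1.511
k = 1.645

1.645


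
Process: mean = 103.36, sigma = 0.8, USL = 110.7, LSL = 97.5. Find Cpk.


Cpu = (USL - mean) / (3*sigma) = (110.7 - 103.36) / (3*0.8) = 3.0583
Cpl = (mean - LSL) / (3*sigma) = (103.36 - 97.5) / (3*0.8) = 2.4417
Cpk = min(Cpu, Cpl) = 2.4417

2.4417


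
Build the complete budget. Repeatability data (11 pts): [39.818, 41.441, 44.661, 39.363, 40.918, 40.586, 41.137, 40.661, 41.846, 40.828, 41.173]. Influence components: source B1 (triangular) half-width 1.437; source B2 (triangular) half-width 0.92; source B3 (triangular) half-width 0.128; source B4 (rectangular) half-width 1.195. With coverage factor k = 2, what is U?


mean = (39.818 + 41.441 + 44.661 + 39.363 + 40.918 + 40.586 + 41.137 + 40.661 + 41.846 + 40.828 + 41.173) / 11 = 41.13018182
s = sqrt(sum((x - mean)^2)/(n-1)) = 1.3628981
u_A = s / sqrt(n) = 1.3628981 / sqrt(11) = 0.41092924
u_B1 = 1.437 / sqrt(6) = 0.58665279
u_B2 = 0.92 / sqrt(6) = 0.37558843
u_B3 = 0.128 / sqrt(6) = 0.052255781
u_B4 = 1.195 / sqrt(3) = 0.68993357
uc = sqrt(0.41092924^2 + 0.58665279^2 + 0.37558843^2 + 0.052255781^2 + 0.68993357^2) = 1.0643449
U = k * uc = 2 * 1.0643449
U = 2.1287

2.1287


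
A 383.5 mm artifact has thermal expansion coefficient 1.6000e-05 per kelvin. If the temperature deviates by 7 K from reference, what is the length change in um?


dL = L * alpha * dT
= 383.5 * 1.6000e-05 * 7
= 0.0429520 mm
dL_um = 0.0429520 * 1000 = 42.9520 um

42.9520


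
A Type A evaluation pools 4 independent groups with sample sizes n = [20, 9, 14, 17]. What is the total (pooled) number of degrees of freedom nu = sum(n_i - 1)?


nu = sum_i (n_i - 1)
nu = ((20 - 1) + (9 - 1) + (14 - 1) + (17 - 1))
nu = 19 + 8 + 13 + 16
nu = 56

56


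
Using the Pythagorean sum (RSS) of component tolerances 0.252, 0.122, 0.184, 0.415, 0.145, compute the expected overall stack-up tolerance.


RSS = sqrt(0.252^2 + 0.122^2 + 0.184^2 + 0.415^2 + 0.145^2)
= sqrt(0.305494)
= 0.5527

0.5527


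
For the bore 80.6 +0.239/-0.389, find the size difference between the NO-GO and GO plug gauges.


GO = nominal - lower_tol (smallest hole = maximum material condition)
GO = 80.6 - 0.389 = 80.211
NO-GO = nominal + upper_tol (largest hole = least material condition)
NO-GO = 80.6 + 0.239 = 80.839
spread = NO-GO - GO = 80.839 - 80.211 = 0.6280

0.6280


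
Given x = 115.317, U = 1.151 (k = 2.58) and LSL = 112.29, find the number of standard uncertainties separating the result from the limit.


u = U / k = 1.151 / 2.58 = 0.44612403
margin = |LSL - x| = |112.29 - 115.317| = 3.027
z = margin / u = 3.027 / 0.44612403
z = 6.7851

6.7851


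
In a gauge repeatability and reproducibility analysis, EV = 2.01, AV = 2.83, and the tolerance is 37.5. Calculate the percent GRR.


GRR = sqrt(EV^2 + AV^2) = sqrt(2.01^2 + 2.83^2) = 3.471167
%GRR = GRR / tol * 100 = 3.471167 / 37.5 * 100
%GRR = 9.2564

9.2564


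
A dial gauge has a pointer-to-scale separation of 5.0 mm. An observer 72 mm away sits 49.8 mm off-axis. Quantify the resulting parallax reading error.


error = h * offset / d
= 5.0 * 49.8 / 72
= 3.4583

3.4583


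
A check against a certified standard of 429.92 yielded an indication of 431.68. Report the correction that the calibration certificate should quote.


Correction = standard - reading
= 429.92 - 431.68
= -1.7600

-1.7600


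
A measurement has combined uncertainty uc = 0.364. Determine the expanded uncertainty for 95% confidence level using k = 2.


U = k * uc
U = 2 * 0.364
U = 0.7280

0.7280


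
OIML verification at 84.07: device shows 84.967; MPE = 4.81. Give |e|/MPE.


e = indication - reference = 84.967 - 84.07 = 0.8970
|e| = 0.8970
ratio = |e| / MPE = 0.8970 / 4.81
ratio = 0.1865

0.1865


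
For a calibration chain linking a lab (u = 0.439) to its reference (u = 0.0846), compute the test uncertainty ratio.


TUR = u_lab / u_ref
= 0.439 / 0.0846
= 5.1891

5.1891


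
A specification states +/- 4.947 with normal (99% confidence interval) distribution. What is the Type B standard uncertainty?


u_B = half_width / 2.576
u_B = 4.947 / 2.576
u_B = 1.9204

1.9204


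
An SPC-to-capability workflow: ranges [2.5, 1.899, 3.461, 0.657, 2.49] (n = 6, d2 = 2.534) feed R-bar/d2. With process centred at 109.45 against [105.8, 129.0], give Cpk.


R_bar = (2.5 + 1.899 + 3.461 + 0.657 + 2.49) / 5 = 2.2014
sigma = R_bar / d2 = 2.2014 / 2.534 = 0.86874507
Cp = (USL - LSL)/(6*sigma) = (129.0 - 105.8)/(6*0.86874507) = 4.4509
Cpu = (129.0 - 109.45)/(3*0.86874507) = 7.5012
Cpl = (109.45 - 105.8)/(3*0.86874507) = 1.4005
Cpk = min(Cpu, Cpl) = 1.4005

1.4005


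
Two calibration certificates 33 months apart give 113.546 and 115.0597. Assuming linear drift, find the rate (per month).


rate = (v2 - v1) / months
= (115.0597 - 113.546) / 33
= 1.5137 / 33
= 0.0459

0.0459


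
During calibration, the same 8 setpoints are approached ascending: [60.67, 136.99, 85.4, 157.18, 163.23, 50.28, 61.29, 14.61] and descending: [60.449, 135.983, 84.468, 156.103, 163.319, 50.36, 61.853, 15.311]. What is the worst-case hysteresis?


|60.67 - 60.449| = 0.2210
|136.99 - 135.983| = 1.0070
|85.4 - 84.468| = 0.9320
|157.18 - 156.103| = 1.0770
|163.23 - 163.319| = 0.0890
|50.28 - 50.36| = 0.0800
|61.29 - 61.853| = 0.5630
|14.61 - 15.311| = 0.7010
hysteresis = max(diffs) = 1.0770

1.0770


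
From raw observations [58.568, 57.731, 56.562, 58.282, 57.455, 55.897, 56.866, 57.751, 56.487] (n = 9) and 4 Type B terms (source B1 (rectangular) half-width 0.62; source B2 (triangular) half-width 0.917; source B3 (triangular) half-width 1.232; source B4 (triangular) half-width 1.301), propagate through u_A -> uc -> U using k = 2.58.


mean = (58.568 + 57.731 + 56.562 + 58.282 + 57.455 + 55.897 + 56.866 + 57.751 + 56.487) / 9 = 57.28877778
s = sqrt(sum((x - mean)^2)/(n-1)) = 0.8906865
u_A = s / sqrt(n) = 0.8906865 / sqrt(9) = 0.2968955
u_B1 = 0.62 / sqrt(3) = 0.35795717
u_B2 = 0.917 / sqrt(6) = 0.37436368
u_B3 = 1.232 / sqrt(6) = 0.50296189
u_B4 = 1.301 / sqrt(6) = 0.53113103
uc = sqrt(0.2968955^2 + 0.35795717^2 + 0.37436368^2 + 0.50296189^2 + 0.53113103^2) = 0.94419239
U = k * uc = 2.58 * 0.94419239
U = 2.4360

2.4360


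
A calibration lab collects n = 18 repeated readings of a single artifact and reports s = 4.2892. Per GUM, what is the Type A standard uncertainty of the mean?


u_A = s / sqrt(n)
u_A = 4.2892 / sqrt(18)
u_A = 4.2892 / 4.2426407
u_A = 1.0110

1.0110


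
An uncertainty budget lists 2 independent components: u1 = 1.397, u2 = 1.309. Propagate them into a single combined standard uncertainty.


uc = sqrt(1.397^2 + 1.309^2)
uc = sqrt(3.66509)
uc = 1.9144

1.9144


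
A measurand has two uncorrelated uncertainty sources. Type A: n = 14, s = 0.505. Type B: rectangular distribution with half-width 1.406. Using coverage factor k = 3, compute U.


u_A = s / sqrt(n) = 0.505 / sqrt(14) = 0.13496693
u_B = half_width / sqrt(3) = 1.406 / sqrt(3) = 0.81175448
uc = sqrt(u_A^2 + u_B^2) = sqrt(0.13496693^2 + 0.81175448^2) = 0.82289818
U = k * uc = 3 * 0.82289818
U = 2.4687

2.4687


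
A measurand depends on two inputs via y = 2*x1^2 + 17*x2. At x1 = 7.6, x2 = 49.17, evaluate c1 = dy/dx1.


y = 2*x1^2 + 17*x2
dy/dx1 = 2*2*x1
Evaluate at x1 = 7.6: c1 = 4 * 7.6
c1 = 30.4000

30.4000


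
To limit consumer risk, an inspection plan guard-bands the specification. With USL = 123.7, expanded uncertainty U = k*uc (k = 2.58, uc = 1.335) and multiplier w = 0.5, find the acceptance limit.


U = k * uc = 2.58 * 1.335 = 3.4443
guard band g = w * U = 0.5 * 3.4443 = 1.72215
AL = USL - g = 123.7 - 1.72215
AL = 121.9779

121.9779


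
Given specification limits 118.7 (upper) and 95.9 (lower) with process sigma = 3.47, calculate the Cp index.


Cp = (USL - LSL) / (6 * sigma)
= (118.7 - 95.9) / (6 * 3.47)
= 22.8000 / 20.8200
= 1.0951

1.0951


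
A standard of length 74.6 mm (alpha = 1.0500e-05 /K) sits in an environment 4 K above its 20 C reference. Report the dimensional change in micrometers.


dL = L * alpha * dT
= 74.6 * 1.0500e-05 * 4
= 0.0031332 mm
dL_um = 0.0031332 * 1000 = 3.1332 um

3.1332


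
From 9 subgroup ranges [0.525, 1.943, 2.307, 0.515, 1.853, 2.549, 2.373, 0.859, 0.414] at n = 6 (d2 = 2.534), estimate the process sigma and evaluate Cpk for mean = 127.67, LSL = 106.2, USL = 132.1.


R_bar = (0.525 + 1.943 + 2.307 + 0.515 + 1.853 + 2.549 + 2.373 + 0.859 + 0.414) / 9 = 1.482
sigma = R_bar / d2 = 1.482 / 2.534 = 0.58484609
Cp = (USL - LSL)/(6*sigma) = (132.1 - 106.2)/(6*0.58484609) = 7.3809
Cpu = (132.1 - 127.67)/(3*0.58484609) = 2.5249
Cpl = (127.67 - 106.2)/(3*0.58484609) = 12.2368
Cpk = min(Cpu, Cpl) = 2.5249

2.5249


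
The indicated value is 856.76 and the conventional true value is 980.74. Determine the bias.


Systematic error = measured - true
= 856.76 - 980.74
= -123.9800

-123.9800


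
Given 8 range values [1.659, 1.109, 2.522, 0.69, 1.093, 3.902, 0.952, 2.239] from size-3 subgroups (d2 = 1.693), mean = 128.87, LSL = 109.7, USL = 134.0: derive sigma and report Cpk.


R_bar = (1.659 + 1.109 + 2.522 + 0.69 + 1.093 + 3.902 + 0.952 + 2.239) / 8 = 1.77075
sigma = R_bar / d2 = 1.77075 / 1.693 = 1.0459244
Cp = (USL - LSL)/(6*sigma) = (134.0 - 109.7)/(6*1.0459244) = 3.8722
Cpu = (134.0 - 128.87)/(3*1.0459244) = 1.6349
Cpl = (128.87 - 109.7)/(3*1.0459244) = 6.1094
Cpk = min(Cpu, Cpl) = 1.6349

1.6349


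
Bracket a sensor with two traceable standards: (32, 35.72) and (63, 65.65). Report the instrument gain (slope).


slope = (y2 - y1) / (x2 - x1)
= (65.65 - 35.72) / (63 - 32)
= 29.9300 / 31
= 0.9655

0.9655


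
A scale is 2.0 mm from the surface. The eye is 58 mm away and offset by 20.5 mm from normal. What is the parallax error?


error = h * offset / d
= 2.0 * 20.5 / 58
= 0.7069

0.7069


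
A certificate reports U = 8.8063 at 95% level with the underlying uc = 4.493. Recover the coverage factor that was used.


k = U / uc
k = 8.8063 / 4.493
k = 1.96

1.96


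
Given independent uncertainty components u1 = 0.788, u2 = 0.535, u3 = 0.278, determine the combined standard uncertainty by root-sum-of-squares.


uc = sqrt(0.788^2 + 0.535^2 + 0.278^2)
uc = sqrt(0.984453)
uc = 0.9922

0.9922


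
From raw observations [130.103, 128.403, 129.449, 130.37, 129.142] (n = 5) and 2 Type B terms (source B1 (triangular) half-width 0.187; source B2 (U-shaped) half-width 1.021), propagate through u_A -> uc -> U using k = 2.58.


mean = (130.103 + 128.403 + 129.449 + 130.37 + 129.142) / 5 = 129.4934
s = sqrt(sum((x - mean)^2)/(n-1)) = 0.78333665
u_A = s / sqrt(n) = 0.78333665 / sqrt(5) = 0.3503188
u_B1 = 0.187 / sqrt(6) = 0.07634243
u_B2 = 1.021 / sqrt(2) = 0.72195602
uc = sqrt(0.3503188^2 + 0.07634243^2 + 0.72195602^2) = 0.80608432
U = k * uc = 2.58 * 0.80608432
U = 2.0797

2.0797


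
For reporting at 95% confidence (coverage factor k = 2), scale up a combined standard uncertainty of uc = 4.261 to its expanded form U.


U = k * uc
U = 2 * 4.261
U = 8.5220

8.5220


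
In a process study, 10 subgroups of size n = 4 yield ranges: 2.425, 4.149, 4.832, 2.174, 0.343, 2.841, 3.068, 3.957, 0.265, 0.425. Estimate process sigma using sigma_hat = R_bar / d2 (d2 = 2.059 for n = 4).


R_bar = (2.425 + 4.149 + 4.832 + 2.174 + 0.343 + 2.841 + 3.068 + 3.957 + 0.265 + 0.425) / 10
R_bar = 24.479 / 10 = 2.4479
sigma_hat = R_bar / d2 = 2.4479 / 2.059 = 1.1889

1.1889


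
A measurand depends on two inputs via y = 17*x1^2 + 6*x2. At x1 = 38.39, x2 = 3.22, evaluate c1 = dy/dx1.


y = 17*x1^2 + 6*x2
dy/dx1 = 2*17*x1
Evaluate at x1 = 38.39: c1 = 34 * 38.39
c1 = 1305.2600

1305.2600


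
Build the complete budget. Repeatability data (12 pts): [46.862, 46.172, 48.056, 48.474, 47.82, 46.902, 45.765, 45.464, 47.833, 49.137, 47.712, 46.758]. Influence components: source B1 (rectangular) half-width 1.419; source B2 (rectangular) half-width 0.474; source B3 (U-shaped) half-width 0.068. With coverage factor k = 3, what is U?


mean = (46.862 + 46.172 + 48.056 + 48.474 + 47.82 + 46.902 + 45.765 + 45.464 + 47.833 + 49.137 + 47.712 + 46.758) / 12 = 47.24625
s = sqrt(sum((x - mean)^2)/(n-1)) = 1.1142654
u_A = s / sqrt(n) = 1.1142654 / sqrt(12) = 0.32166071
u_B1 = 1.419 / sqrt(3) = 0.81926003
u_B2 = 0.474 / sqrt(3) = 0.27366403
u_B3 = 0.068 / sqrt(2) = 0.048083261
uc = sqrt(0.32166071^2 + 0.81926003^2 + 0.27366403^2 + 0.048083261^2) = 0.92296078
U = k * uc = 3 * 0.92296078
U = 2.7689

2.7689


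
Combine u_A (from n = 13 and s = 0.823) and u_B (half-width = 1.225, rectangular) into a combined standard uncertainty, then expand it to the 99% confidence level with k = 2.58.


u_A = s / sqrt(n) = 0.823 / sqrt(13) = 0.22825913
u_B = half_width / sqrt(3) = 1.225 / sqrt(3) = 0.70725408
uc = sqrt(u_A^2 + u_B^2) = sqrt(0.22825913^2 + 0.70725408^2) = 0.743176
U = k * uc = 2.58 * 0.743176
U = 1.9174

1.9174


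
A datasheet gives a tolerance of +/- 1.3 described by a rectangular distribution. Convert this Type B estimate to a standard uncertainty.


u_B = half_width / sqrt(3)
u_B = 1.3 / 1.7320508
u_B = 0.7506

0.7506


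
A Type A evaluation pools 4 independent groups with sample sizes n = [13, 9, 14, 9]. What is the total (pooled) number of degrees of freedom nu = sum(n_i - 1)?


nu = sum_i (n_i - 1)
nu = ((13 - 1) + (9 - 1) + (14 - 1) + (9 - 1))
nu = 12 + 8 + 13 + 8
nu = 41

41


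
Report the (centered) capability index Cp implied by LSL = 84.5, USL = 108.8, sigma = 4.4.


Cp = (USL - LSL) / (6 * sigma)
= (108.8 - 84.5) / (6 * 4.4)
= 24.3000 / 26.4000
= 0.9205

0.9205


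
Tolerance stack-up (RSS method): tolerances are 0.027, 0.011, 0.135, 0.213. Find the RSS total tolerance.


RSS = sqrt(0.027^2 + 0.011^2 + 0.135^2 + 0.213^2)
= sqrt(0.064444)
= 0.2539

0.2539


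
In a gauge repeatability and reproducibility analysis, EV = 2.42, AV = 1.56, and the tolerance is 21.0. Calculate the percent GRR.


GRR = sqrt(EV^2 + AV^2) = sqrt(2.42^2 + 1.56^2) = 2.879236
%GRR = GRR / tol * 100 = 2.879236 / 21.0 * 100
%GRR = 13.7106

13.7106


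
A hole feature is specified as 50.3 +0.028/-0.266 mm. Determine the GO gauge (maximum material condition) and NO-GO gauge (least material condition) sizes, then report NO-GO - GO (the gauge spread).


GO = nominal - lower_tol (smallest hole = maximum material condition)
GO = 50.3 - 0.266 = 50.034
NO-GO = nominal + upper_tol (largest hole = least material condition)
NO-GO = 50.3 + 0.028 = 50.328
spread = NO-GO - GO = 50.328 - 50.034 = 0.2940

0.2940


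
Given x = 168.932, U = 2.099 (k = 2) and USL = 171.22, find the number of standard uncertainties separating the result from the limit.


u = U / k = 2.099 / 2 = 1.0495
margin = |USL - x| = |171.22 - 168.932| = 2.288
z = margin / u = 2.288 / 1.0495
z = 2.1801

2.1801


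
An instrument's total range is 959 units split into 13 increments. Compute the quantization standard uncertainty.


resolution = range / divisions
resolution = 959 / 13 = 73.769231
u_res = resolution / (2*sqrt(3))
u_res = 73.769231 / 3.4641016
u_res = 21.2953

21.2953


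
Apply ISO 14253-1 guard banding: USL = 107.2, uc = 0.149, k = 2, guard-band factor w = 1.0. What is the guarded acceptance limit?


U = k * uc = 2 * 0.149 = 0.298
guard band g = w * U = 1.0 * 0.298 = 0.298
AL = USL - g = 107.2 - 0.298
AL = 106.9020

106.9020


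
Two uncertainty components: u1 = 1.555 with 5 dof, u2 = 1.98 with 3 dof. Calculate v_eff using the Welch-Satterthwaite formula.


uc = sqrt(u1^2 + u2^2) = sqrt(1.555^2 + 1.98^2) = 2.5176229
v_eff = uc^4 / (u1^4/v1 + u2^4/v2)
= 2.5176229^4 / (1.555^4/5 + 1.98^4/3)
= 40.175632 / 6.2925477
v_eff = 6.3846

6.3846


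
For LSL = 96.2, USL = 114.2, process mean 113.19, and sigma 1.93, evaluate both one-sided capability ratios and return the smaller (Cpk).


Cpu = (USL - mean) / (3*sigma) = (114.2 - 113.19) / (3*1.93) = 0.1744
Cpl = (mean - LSL) / (3*sigma) = (113.19 - 96.2) / (3*1.93) = 2.9344
Cpk = min(Cpu, Cpl) = 0.1744

0.1744


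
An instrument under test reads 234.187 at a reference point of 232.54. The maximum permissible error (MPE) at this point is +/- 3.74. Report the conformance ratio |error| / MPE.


e = indication - reference = 234.187 - 232.54 = 1.6470
|e| = 1.6470
ratio = |e| / MPE = 1.6470 / 3.74
ratio = 0.4404

0.4404


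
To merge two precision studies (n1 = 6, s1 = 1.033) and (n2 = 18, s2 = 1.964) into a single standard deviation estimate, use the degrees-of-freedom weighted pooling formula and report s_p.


s_p = sqrt(((n1-1)*s1^2 + (n2-1)*s2^2) / (n1+n2-2))
numerator = (6-1)*1.033^2 + (18-1)*1.964^2 = 5.335445 + 65.574032 = 70.909477
denominator = 6 + 18 - 2 = 22
s_p^2 = 70.909477 / 22 = 3.223158
s_p = sqrt(3.223158) = 1.7953

1.7953


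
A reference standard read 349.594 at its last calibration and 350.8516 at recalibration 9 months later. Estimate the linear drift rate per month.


rate = (v2 - v1) / months
= (350.8516 - 349.594) / 9
= 1.2576 / 9
= 0.1397

0.1397


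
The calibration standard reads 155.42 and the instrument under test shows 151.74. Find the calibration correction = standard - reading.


Correction = standard - reading
= 155.42 - 151.74
= 3.6800

3.6800


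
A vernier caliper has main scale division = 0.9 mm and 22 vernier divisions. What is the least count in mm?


LC = MSD / n_div
= 0.9 / 22
= 0.0409

0.0409


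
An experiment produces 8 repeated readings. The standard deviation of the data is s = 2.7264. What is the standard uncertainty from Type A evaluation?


u_A = s / sqrt(n)
u_A = 2.7264 / sqrt(8)
u_A = 2.7264 / 2.8284271
u_A = 0.9639

0.9639


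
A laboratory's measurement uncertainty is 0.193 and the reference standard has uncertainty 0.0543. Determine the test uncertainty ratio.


TUR = u_lab / u_ref
= 0.193 / 0.0543
= 3.5543

3.5543


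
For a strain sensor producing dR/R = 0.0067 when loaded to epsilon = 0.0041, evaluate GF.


GF = (dR/R) / epsilon
= 0.0067 / 0.0041
= 1.6341

1.6341


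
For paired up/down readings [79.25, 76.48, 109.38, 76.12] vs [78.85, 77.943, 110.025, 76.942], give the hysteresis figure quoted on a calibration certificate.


|79.25 - 78.85| = 0.4000
|76.48 - 77.943| = 1.4630
|109.38 - 110.025| = 0.6450
|76.12 - 76.942| = 0.8220
hysteresis = max(diffs) = 1.4630

1.4630


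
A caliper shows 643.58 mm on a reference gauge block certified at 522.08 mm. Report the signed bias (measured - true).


Systematic error = measured - true
= 643.58 - 522.08
= 121.5000

121.5000


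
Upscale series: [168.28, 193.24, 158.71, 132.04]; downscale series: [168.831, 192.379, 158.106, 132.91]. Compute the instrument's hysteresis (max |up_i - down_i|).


|168.28 - 168.831| = 0.5510
|193.24 - 192.379| = 0.8610
|158.71 - 158.106| = 0.6040
|132.04 - 132.91| = 0.8700
hysteresis = max(diffs) = 0.8700

0.8700


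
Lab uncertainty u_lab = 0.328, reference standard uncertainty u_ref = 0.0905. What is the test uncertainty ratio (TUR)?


TUR = u_lab / u_ref
= 0.328 / 0.0905
= 3.6243

3.6243


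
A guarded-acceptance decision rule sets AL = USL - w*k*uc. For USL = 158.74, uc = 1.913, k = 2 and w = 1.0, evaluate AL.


U = k * uc = 2 * 1.913 = 3.826
guard band g = w * U = 1.0 * 3.826 = 3.826
AL = USL - g = 158.74 - 3.826
AL = 154.9140

154.9140


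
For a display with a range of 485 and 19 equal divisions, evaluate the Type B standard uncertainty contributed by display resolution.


resolution = range / divisions
resolution = 485 / 19 = 25.526316
u_res = resolution / (2*sqrt(3))
u_res = 25.526316 / 3.4641016
u_res = 7.3688

7.3688


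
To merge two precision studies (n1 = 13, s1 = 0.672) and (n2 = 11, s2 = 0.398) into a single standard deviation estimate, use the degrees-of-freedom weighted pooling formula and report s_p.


s_p = sqrt(((n1-1)*s1^2 + (n2-1)*s2^2) / (n1+n2-2))
numerator = (13-1)*0.672^2 + (11-1)*0.398^2 = 5.419008 + 1.58404 = 7.003048
denominator = 13 + 11 - 2 = 22
s_p^2 = 7.003048 / 22 = 0.31832036
s_p = sqrt(0.31832036) = 0.5642

0.5642


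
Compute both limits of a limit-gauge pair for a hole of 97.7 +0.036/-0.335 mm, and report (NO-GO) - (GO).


GO = nominal - lower_tol (smallest hole = maximum material condition)
GO = 97.7 - 0.335 = 97.365
NO-GO = nominal + upper_tol (largest hole = least material condition)
NO-GO = 97.7 + 0.036 = 97.736
spread = NO-GO - GO = 97.736 - 97.365 = 0.3710

0.3710


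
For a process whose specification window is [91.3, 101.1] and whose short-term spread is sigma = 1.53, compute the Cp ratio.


Cp = (USL - LSL) / (6 * sigma)
= (101.1 - 91.3) / (6 * 1.53)
= 9.8000 / 9.1800
= 1.0675

1.0675


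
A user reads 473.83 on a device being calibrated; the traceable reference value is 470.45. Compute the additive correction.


Correction = standard - reading
= 470.45 - 473.83
= -3.3800

-3.3800


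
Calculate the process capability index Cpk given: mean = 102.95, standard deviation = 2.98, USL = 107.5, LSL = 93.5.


Cpu = (USL - mean) / (3*sigma) = (107.5 - 102.95) / (3*2.98) = 0.5089
Cpl = (mean - LSL) / (3*sigma) = (102.95 - 93.5) / (3*2.98) = 1.0570
Cpk = min(Cpu, Cpl) = 0.5089

0.5089


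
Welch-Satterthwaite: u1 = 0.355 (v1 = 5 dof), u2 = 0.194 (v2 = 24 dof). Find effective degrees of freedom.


uc = sqrt(u1^2 + u2^2) = sqrt(0.355^2 + 0.194^2) = 0.40455037
v_eff = uc^4 / (u1^4/v1 + u2^4/v2)
= 0.40455037^4 / (0.355^4/5 + 0.194^4/24)
= 0.026784924 / 0.0032354796
v_eff = 8.2785

8.2785


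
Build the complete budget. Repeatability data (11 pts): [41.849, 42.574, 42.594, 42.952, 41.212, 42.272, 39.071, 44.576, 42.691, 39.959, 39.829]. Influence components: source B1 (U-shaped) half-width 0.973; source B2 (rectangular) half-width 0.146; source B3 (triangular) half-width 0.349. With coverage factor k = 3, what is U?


mean = (41.849 + 42.574 + 42.594 + 42.952 + 41.212 + 42.272 + 39.071 + 44.576 + 42.691 + 39.959 + 39.829) / 11 = 41.77990909
s = sqrt(sum((x - mean)^2)/(n-1)) = 1.6231058
u_A = s / sqrt(n) = 1.6231058 / sqrt(11) = 0.48938481
u_B1 = 0.973 / sqrt(2) = 0.6880149
u_B2 = 0.146 / sqrt(3) = 0.084293139
u_B3 = 0.349 / sqrt(6) = 0.14247865
uc = sqrt(0.48938481^2 + 0.6880149^2 + 0.084293139^2 + 0.14247865^2) = 0.86038799
U = k * uc = 3 * 0.86038799
U = 2.5812

2.5812


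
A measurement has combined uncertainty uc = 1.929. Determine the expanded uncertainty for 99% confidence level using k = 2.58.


U = k * uc
U = 2.58 * 1.929
U = 4.9768

4.9768


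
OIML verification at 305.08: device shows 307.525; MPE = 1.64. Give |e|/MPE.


e = indication - reference = 307.525 - 305.08 = 2.4450
|e| = 2.4450
ratio = |e| / MPE = 2.4450 / 1.64
ratio = 1.4909

1.4909


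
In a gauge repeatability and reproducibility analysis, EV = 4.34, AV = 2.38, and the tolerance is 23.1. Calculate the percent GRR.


GRR = sqrt(EV^2 + AV^2) = sqrt(4.34^2 + 2.38^2) = 4.9497475
%GRR = GRR / tol * 100 = 4.9497475 / 23.1 * 100
%GRR = 21.4275

21.4275


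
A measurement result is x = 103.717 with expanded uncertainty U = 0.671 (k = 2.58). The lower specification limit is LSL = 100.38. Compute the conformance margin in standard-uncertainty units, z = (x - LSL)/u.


u = U / k = 0.671 / 2.58 = 0.26007752
margin = |LSL - x| = |100.38 - 103.717| = 3.337
z = margin / u = 3.337 / 0.26007752
z = 12.8308

12.8308


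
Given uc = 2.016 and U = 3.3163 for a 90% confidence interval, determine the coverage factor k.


k = U / uc
k = 3.3163 / 2.016
k = 1.645

1.645


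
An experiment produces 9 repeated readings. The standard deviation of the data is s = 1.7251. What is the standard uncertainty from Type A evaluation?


u_A = s / sqrt(n)
u_A = 1.7251 / sqrt(9)
u_A = 1.7251 / 3
u_A = 0.5750

0.5750


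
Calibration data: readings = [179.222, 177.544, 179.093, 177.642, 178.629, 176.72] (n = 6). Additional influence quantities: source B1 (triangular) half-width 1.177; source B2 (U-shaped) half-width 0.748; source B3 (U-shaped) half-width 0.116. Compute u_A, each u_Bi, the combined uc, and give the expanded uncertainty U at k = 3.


mean = (179.222 + 177.544 + 179.093 + 177.642 + 178.629 + 176.72) / 6 = 178.1416667
s = sqrt(sum((x - mean)^2)/(n-1)) = 0.99374618
u_A = s / sqrt(n) = 0.99374618 / sqrt(6) = 0.40569518
u_B1 = 1.177 / sqrt(6) = 0.48050824
u_B2 = 0.748 / sqrt(2) = 0.52891587
u_B3 = 0.116 / sqrt(2) = 0.082024387
uc = sqrt(0.40569518^2 + 0.48050824^2 + 0.52891587^2 + 0.082024387^2) = 0.82580672
U = k * uc = 3 * 0.82580672
U = 2.4774

2.4774


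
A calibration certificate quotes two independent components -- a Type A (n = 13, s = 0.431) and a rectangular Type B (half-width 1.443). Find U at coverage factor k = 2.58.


u_A = s / sqrt(n) = 0.431 / sqrt(13) = 0.11953789
u_B = half_width / sqrt(3) = 1.443 / sqrt(3) = 0.83311644
uc = sqrt(u_A^2 + u_B^2) = sqrt(0.11953789^2 + 0.83311644^2) = 0.84164857
U = k * uc = 2.58 * 0.84164857
U = 2.1715

2.1715


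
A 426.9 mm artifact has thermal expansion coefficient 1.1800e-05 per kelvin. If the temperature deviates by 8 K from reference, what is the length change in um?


dL = L * alpha * dT
= 426.9 * 1.1800e-05 * 8
= 0.0402994 mm
dL_um = 0.0402994 * 1000 = 40.2994 um

40.2994


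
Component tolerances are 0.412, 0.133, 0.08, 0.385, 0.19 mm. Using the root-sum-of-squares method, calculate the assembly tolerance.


RSS = sqrt(0.412^2 + 0.133^2 + 0.08^2 + 0.385^2 + 0.19^2)
= sqrt(0.378158)
= 0.6149

0.6149


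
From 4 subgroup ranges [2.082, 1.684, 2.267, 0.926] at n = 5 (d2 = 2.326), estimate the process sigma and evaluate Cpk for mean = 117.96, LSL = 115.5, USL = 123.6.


R_bar = (2.082 + 1.684 + 2.267 + 0.926) / 4 = 1.73975
sigma = R_bar / d2 = 1.73975 / 2.326 = 0.74795787
Cp = (USL - LSL)/(6*sigma) = (123.6 - 115.5)/(6*0.74795787) = 1.8049
Cpu = (123.6 - 117.96)/(3*0.74795787) = 2.5135
Cpl = (117.96 - 115.5)/(3*0.74795787) = 1.0963
Cpk = min(Cpu, Cpl) = 1.0963

1.0963


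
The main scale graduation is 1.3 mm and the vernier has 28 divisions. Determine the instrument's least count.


LC = MSD / n_div
= 1.3 / 28
= 0.0464

0.0464


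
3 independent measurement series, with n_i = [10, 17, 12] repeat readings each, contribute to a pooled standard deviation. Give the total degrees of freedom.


nu = sum_i (n_i - 1)
nu = ((10 - 1) + (17 - 1) + (12 - 1))
nu = 9 + 16 + 11
nu = 36

36


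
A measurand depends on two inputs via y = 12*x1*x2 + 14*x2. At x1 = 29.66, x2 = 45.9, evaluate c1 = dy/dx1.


y = 12*x1*x2 + 14*x2
dy/dx1 = 12*x2
Evaluate at x2 = 45.9: c1 = 12 * 45.9
c1 = 550.8000

550.8000


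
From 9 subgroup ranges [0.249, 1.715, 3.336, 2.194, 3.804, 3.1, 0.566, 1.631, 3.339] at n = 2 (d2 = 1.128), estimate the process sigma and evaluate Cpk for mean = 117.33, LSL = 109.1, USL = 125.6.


R_bar = (0.249 + 1.715 + 3.336 + 2.194 + 3.804 + 3.1 + 0.566 + 1.631 + 3.339) / 9 = 2.2148889
sigma = R_bar / d2 = 2.2148889 / 1.128 = 1.963554
Cp = (USL - LSL)/(6*sigma) = (125.6 - 109.1)/(6*1.963554) = 1.4005
Cpu = (125.6 - 117.33)/(3*1.963554) = 1.4039
Cpl = (117.33 - 109.1)/(3*1.963554) = 1.3971
Cpk = min(Cpu, Cpl) = 1.3971

1.3971


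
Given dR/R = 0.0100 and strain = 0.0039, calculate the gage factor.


GF = (dR/R) / epsilon
= 0.0100 / 0.0039
= 2.5641

2.5641


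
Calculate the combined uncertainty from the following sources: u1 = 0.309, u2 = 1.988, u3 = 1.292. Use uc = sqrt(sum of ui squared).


uc = sqrt(0.309^2 + 1.988^2 + 1.292^2)
uc = sqrt(5.716889)
uc = 2.3910

2.3910


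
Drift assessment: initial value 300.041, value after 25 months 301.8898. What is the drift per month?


rate = (v2 - v1) / months
= (301.8898 - 300.041) / 25
= 1.8488 / 25
= 0.0740

0.0740


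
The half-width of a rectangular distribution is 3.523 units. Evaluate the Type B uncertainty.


u_B = half_width / sqrt(3)
u_B = 3.523 / 1.7320508
u_B = 2.0340

2.0340


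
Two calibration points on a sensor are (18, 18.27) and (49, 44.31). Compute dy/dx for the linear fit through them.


slope = (y2 - y1) / (x2 - x1)
= (44.31 - 18.27) / (49 - 18)
= 26.0400 / 31
= 0.8400

0.8400


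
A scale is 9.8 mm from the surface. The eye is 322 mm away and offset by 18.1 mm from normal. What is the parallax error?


error = h * offset / d
= 9.8 * 18.1 / 322
= 0.5509

0.5509


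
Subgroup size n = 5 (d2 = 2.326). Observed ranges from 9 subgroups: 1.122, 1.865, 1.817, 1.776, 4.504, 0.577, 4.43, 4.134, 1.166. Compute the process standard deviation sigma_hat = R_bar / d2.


R_bar = (1.122 + 1.865 + 1.817 + 1.776 + 4.504 + 0.577 + 4.43 + 4.134 + 1.166) / 9
R_bar = 21.391 / 9 = 2.3767778
sigma_hat = R_bar / d2 = 2.3767778 / 2.326 = 1.0218

1.0218


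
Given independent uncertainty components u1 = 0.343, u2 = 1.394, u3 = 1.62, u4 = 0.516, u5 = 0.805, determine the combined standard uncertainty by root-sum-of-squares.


uc = sqrt(0.343^2 + 1.394^2 + 1.62^2 + 0.516^2 + 0.805^2)
uc = sqrt(5.599566)
uc = 2.3663

2.3663


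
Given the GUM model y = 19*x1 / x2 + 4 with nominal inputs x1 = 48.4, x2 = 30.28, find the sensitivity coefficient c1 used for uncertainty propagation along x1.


y = 19*x1 / x2 + 4
dy/dx1 = 19/x2
Evaluate at x2 = 30.28: c1 = 19 / 30.28
c1 = 0.6275

0.6275


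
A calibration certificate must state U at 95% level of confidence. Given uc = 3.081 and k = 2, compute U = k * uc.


U = k * uc
U = 2 * 3.081
U = 6.1620

6.1620


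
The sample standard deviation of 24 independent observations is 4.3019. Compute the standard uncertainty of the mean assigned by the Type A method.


u_A = s / sqrt(n)
u_A = 4.3019 / sqrt(24)
u_A = 4.3019 / 4.8989795
u_A = 0.8781

0.8781


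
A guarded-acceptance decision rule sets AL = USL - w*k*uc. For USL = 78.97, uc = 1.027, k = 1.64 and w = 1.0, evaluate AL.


U = k * uc = 1.64 * 1.027 = 1.68428
guard band g = w * U = 1.0 * 1.68428 = 1.68428
AL = USL - g = 78.97 - 1.68428
AL = 77.2857

77.2857


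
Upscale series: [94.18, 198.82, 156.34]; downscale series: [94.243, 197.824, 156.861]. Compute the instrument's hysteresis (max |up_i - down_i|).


|94.18 - 94.243| = 0.0630
|198.82 - 197.824| = 0.9960
|156.34 - 156.861| = 0.5210
hysteresis = max(diffs) = 0.9960

0.9960


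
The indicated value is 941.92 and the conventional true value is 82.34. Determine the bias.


Systematic error = measured - true
= 941.92 - 82.34
= 859.5800

859.5800


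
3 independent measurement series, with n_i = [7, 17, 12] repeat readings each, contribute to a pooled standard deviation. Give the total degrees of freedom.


nu = sum_i (n_i - 1)
nu = ((7 - 1) + (17 - 1) + (12 - 1))
nu = 6 + 16 + 11
nu = 33

33


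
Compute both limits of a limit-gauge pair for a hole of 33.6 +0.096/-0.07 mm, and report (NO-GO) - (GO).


GO = nominal - lower_tol (smallest hole = maximum material condition)
GO = 33.6 - 0.07 = 33.53
NO-GO = nominal + upper_tol (largest hole = least material condition)
NO-GO = 33.6 + 0.096 = 33.696
spread = NO-GO - GO = 33.696 - 33.53 = 0.1660

0.1660


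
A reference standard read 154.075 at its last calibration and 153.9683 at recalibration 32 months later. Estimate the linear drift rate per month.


rate = (v2 - v1) / months
= (153.9683 - 154.075) / 32
= -0.1067 / 32
= -0.0033

-0.0033


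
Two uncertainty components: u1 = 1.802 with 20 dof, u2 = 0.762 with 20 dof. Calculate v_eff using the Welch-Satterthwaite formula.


uc = sqrt(u1^2 + u2^2) = sqrt(1.802^2 + 0.762^2) = 1.9564887
v_eff = uc^4 / (u1^4/v1 + u2^4/v2)
= 1.9564887^4 / (1.802^4/20 + 0.762^4/20)
= 14.652421 / 0.54407406
v_eff = 26.9309

26.9309


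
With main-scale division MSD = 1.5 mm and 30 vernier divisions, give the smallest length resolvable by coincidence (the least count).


LC = MSD / n_div
= 1.5 / 30
= 0.0500

0.0500


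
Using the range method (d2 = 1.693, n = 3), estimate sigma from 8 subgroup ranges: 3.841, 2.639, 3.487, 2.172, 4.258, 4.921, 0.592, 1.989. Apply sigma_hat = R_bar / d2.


R_bar = (3.841 + 2.639 + 3.487 + 2.172 + 4.258 + 4.921 + 0.592 + 1.989) / 8
R_bar = 23.899 / 8 = 2.987375
sigma_hat = R_bar / d2 = 2.987375 / 1.693 = 1.7645

1.7645


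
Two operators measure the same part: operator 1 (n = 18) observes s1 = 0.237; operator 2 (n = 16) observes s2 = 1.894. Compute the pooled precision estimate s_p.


s_p = sqrt(((n1-1)*s1^2 + (n2-1)*s2^2) / (n1+n2-2))
numerator = (18-1)*0.237^2 + (16-1)*1.894^2 = 0.954873 + 53.80854 = 54.763413
denominator = 18 + 16 - 2 = 32
s_p^2 = 54.763413 / 32 = 1.7113567
s_p = sqrt(1.7113567) = 1.3082

1.3082


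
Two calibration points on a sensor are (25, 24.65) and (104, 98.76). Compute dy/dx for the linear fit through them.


slope = (y2 - y1) / (x2 - x1)
= (98.76 - 24.65) / (104 - 25)
= 74.1100 / 79
= 0.9381

0.9381


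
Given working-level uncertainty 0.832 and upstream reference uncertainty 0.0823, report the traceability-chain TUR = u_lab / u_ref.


TUR = u_lab / u_ref
= 0.832 / 0.0823
= 10.1094

10.1094


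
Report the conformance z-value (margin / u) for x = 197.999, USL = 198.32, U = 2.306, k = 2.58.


u = U / k = 2.306 / 2.58 = 0.89379845
margin = |USL - x| = |198.32 - 197.999| = 0.321
z = margin / u = 0.321 / 0.89379845
z = 0.3591

0.3591


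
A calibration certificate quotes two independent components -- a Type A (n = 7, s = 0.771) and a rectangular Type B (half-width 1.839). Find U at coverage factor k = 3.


u_A = s / sqrt(n) = 0.771 / sqrt(7) = 0.29141061
u_B = half_width / sqrt(3) = 1.839 / sqrt(3) = 1.0617471
uc = sqrt(u_A^2 + u_B^2) = sqrt(0.29141061^2 + 1.0617471^2) = 1.1010118
U = k * uc = 3 * 1.1010118
U = 3.3030

3.3030


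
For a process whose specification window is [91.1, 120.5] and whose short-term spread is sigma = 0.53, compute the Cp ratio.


Cp = (USL - LSL) / (6 * sigma)
= (120.5 - 91.1) / (6 * 0.53)
= 29.4000 / 3.1800
= 9.2453

9.2453


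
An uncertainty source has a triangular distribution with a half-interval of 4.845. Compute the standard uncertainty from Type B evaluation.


u_B = half_width / sqrt(6)
u_B = 4.845 / 2.4494897
u_B = 1.9780

1.9780


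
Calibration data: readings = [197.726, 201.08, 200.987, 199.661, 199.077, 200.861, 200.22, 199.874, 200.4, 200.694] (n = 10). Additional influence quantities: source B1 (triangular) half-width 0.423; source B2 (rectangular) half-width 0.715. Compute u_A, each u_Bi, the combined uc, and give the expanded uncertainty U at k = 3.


mean = (197.726 + 201.08 + 200.987 + 199.661 + 199.077 + 200.861 + 200.22 + 199.874 + 200.4 + 200.694) / 10 = 200.058
s = sqrt(sum((x - mean)^2)/(n-1)) = 1.0377373
u_A = s / sqrt(n) = 1.0377373 / sqrt(10) = 0.32816135
u_B1 = 0.423 / sqrt(6) = 0.17268903
u_B2 = 0.715 / sqrt(3) = 0.41280544
uc = sqrt(0.32816135^2 + 0.17268903^2 + 0.41280544^2) = 0.55490513
U = k * uc = 3 * 0.55490513
U = 1.6647

1.6647
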